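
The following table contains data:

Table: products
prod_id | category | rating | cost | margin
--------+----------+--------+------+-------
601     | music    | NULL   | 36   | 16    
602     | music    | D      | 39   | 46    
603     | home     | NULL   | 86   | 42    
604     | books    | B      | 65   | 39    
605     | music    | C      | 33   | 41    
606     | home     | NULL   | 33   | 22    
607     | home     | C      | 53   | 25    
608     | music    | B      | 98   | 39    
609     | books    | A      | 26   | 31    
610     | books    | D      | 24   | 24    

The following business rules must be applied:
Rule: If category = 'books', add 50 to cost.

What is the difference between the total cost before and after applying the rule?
150

Step 1: Original sum of cost = 493
Step 2: 3 records have category = 'books'
Step 3: Each affected record changes by 50
Step 4: Total change = 3 × 50 = 150
Step 5: New sum = 493 + 150 = 643
Step 6: Difference = |643 - 493| = 150
        (Sum increased by 150)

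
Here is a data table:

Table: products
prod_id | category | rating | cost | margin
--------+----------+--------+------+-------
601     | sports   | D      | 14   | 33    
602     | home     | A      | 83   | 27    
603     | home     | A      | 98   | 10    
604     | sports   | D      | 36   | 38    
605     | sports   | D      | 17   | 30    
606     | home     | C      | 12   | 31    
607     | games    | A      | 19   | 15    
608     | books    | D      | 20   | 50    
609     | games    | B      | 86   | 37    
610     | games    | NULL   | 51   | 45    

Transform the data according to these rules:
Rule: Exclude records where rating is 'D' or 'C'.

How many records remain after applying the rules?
5

Step 1: Count records to exclude
  - 4 (D) + 1 (C) = 5 records
Step 2: Total records: 10
Step 3: Remaining = 10 - 5 = 5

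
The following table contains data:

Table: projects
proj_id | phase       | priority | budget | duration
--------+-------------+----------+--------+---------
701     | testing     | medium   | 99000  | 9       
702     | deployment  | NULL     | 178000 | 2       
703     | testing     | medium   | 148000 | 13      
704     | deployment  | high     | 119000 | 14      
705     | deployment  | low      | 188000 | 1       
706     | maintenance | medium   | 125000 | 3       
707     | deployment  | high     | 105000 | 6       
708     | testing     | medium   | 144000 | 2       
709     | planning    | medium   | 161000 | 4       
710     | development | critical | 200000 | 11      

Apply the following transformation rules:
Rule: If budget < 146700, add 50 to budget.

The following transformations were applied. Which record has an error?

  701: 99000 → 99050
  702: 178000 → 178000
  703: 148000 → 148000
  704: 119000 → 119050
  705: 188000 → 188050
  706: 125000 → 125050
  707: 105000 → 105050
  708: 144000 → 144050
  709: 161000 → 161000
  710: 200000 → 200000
Record 705 has an error. The correct transformed value should be 188000, not 188050.

Step 1: Check each record against the rule
Step 2: Record 705 has budget = 188000
Step 3: Since 188000 >= 146700, the bonus should not have been applied
Step 4: Correct value = 188000, but claimed value = 188050
Conclusion: Record 705 has the error.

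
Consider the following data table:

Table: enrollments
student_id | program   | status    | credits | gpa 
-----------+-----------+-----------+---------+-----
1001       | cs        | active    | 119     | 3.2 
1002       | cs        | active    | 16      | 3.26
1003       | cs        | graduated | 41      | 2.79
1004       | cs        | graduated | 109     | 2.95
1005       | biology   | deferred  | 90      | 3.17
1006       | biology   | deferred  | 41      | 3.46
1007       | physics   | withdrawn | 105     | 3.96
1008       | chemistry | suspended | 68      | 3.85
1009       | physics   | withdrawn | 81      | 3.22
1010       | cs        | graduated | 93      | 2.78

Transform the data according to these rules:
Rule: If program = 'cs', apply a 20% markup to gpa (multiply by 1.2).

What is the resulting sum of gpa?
35.64

Step 1: Records with program = 'cs' have total gpa = 14.98
Step 2: Apply multiplier: 14.98 × 1.2 = 17.98
Step 3: Other records total: 17.66
Step 4: Final sum = 17.98 + 17.66 = 35.64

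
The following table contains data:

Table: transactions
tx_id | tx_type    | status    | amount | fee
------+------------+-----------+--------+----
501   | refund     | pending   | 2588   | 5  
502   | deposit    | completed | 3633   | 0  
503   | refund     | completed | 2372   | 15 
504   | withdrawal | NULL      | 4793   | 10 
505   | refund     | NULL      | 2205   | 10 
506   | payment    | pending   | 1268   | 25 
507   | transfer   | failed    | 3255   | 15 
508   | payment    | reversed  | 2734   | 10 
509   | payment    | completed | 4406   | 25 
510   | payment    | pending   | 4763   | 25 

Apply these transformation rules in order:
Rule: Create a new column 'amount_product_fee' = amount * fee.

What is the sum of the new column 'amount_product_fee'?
455590

Step 1: For each record, compute amount * fee
Example calculations:
  2588 * 5 = 12940
  3633 * 0 = 0
  2372 * 15 = 35580
  ...
Step 2: Sum all derived values
Step 3: Total = 455590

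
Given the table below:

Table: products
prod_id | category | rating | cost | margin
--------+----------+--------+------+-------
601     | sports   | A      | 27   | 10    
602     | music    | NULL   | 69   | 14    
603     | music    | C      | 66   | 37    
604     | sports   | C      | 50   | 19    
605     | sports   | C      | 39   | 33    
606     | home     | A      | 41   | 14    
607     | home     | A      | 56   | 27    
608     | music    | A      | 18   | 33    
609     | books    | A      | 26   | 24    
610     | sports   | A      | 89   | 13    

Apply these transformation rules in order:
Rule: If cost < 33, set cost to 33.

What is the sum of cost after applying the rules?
509

Step 1: 3 records have cost < 33
Step 2: These records originally summed to 71
Step 3: After setting to minimum: 3 × 33 = 99
Step 4: Unaffected records sum: 410
Step 5: Final sum = 99 + 410 = 509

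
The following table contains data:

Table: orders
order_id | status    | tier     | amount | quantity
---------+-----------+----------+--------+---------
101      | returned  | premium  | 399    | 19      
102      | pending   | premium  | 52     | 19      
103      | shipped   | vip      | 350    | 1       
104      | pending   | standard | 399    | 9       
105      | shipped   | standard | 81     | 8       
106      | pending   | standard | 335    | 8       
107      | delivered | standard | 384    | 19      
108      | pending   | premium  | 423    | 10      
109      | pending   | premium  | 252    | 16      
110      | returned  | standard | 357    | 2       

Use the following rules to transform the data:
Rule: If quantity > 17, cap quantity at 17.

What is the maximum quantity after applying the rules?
17

Step 1: Original maximum quantity = 19
Step 2: Apply cap at 17
Step 3: 3 records had quantity > 17 and were capped
Step 4: Maximum after transformation = 17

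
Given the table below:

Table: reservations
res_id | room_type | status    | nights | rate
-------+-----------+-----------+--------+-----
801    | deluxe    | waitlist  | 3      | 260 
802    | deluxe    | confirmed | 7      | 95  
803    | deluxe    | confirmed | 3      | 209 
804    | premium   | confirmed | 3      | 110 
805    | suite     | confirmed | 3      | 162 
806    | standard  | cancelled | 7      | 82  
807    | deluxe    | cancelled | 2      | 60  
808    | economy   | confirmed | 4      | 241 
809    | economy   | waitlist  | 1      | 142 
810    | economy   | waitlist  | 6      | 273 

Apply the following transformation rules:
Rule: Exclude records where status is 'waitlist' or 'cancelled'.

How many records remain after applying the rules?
5

Step 1: Count records to exclude
  - 3 (waitlist) + 2 (cancelled) = 5 records
Step 2: Total records: 10
Step 3: Remaining = 10 - 5 = 5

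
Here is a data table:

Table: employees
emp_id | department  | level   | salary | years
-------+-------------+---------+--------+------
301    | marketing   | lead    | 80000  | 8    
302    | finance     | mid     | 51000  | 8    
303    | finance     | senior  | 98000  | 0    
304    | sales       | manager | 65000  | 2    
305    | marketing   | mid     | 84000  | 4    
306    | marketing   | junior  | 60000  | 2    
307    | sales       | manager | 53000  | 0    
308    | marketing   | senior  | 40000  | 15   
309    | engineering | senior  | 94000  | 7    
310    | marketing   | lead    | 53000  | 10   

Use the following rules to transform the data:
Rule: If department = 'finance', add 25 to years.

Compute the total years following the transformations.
106

Step 1: Count records where department = 'finance': 2
Step 2: Total bonus added: 2 × 25 = 50
Step 3: Original sum of years: 56
Step 4: Final sum = 56 + 50 = 106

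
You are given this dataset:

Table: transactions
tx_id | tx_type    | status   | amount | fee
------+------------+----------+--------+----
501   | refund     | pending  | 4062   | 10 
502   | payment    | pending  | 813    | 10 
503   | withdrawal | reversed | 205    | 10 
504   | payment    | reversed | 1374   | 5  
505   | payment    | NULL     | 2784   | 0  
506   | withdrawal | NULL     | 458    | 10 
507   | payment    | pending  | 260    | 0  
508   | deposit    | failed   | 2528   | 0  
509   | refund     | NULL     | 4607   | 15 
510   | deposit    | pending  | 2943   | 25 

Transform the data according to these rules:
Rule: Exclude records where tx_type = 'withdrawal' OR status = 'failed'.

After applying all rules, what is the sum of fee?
65

Step 1: Find records where tx_type = 'withdrawal' OR status = 'failed'
Step 2: 3 records match, summing to 20
Step 3: Original sum: 85
Step 4: Remaining sum = 85 - 20 = 65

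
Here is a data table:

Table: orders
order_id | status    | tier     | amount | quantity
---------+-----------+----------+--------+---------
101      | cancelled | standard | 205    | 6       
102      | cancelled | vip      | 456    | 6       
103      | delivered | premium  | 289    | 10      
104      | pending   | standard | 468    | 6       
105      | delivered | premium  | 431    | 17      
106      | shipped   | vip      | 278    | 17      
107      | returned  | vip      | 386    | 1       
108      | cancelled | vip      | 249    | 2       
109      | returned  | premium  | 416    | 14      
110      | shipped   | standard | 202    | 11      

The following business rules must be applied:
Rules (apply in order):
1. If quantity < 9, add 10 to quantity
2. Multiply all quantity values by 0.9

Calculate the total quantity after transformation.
126.0

Step 1: Apply Rule 1 - Add 10 to records with quantity < 9
  - 5 records affected: 21 + (5 × 10) = 71
  - Unaffected records: 69
  - Sum after Rule 1: 140
Step 2: Apply Rule 2 - Multiply all by 0.9
  - 140 × 0.9 = 126.0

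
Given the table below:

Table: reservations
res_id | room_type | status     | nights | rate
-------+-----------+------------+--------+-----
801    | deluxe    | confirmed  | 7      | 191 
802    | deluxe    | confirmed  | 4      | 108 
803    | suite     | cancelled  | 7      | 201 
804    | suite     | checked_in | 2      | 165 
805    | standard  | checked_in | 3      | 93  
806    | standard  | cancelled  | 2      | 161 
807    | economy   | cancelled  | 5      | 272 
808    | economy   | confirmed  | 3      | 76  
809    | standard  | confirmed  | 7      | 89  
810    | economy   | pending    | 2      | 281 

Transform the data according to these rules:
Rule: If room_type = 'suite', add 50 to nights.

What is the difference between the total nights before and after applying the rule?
100

Step 1: Original sum of nights = 42
Step 2: 2 records have room_type = 'suite'
Step 3: Each affected record changes by 50
Step 4: Total change = 2 × 50 = 100
Step 5: New sum = 42 + 100 = 142
Step 6: Difference = |142 - 42| = 100
        (Sum increased by 100)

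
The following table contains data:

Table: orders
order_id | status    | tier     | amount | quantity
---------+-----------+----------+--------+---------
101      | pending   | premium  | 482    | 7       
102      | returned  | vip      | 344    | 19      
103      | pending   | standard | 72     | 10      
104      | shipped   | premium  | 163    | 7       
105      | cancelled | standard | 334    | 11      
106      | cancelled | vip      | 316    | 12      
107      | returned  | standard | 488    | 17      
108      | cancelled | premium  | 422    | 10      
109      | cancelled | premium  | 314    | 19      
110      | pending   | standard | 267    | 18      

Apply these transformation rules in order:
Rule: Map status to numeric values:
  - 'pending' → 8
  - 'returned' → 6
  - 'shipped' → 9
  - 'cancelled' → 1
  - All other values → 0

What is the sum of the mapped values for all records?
49

Step 1: Apply mapping to each record
Step 2: Count by status:
  'pending': 3 records × 8 = 24
  'returned': 2 records × 6 = 12
  'shipped': 1 records × 9 = 9
  'cancelled': 4 records × 1 = 4
Step 3: Sum all mapped values = 49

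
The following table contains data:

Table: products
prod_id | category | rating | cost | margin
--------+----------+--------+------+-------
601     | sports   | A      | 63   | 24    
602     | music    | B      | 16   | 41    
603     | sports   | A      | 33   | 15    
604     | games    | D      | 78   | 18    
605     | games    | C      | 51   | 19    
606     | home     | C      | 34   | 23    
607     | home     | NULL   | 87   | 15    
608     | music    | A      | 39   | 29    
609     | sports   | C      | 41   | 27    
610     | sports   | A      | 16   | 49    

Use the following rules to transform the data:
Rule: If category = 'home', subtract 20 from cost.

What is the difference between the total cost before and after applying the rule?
40

Step 1: Original sum of cost = 458
Step 2: 2 records have category = 'home'
Step 3: Each affected record changes by -20
Step 4: Total change = 2 × -20 = -40
Step 5: New sum = 458 + -40 = 418
Step 6: Difference = |418 - 458| = 40
        (Sum decreased by 40)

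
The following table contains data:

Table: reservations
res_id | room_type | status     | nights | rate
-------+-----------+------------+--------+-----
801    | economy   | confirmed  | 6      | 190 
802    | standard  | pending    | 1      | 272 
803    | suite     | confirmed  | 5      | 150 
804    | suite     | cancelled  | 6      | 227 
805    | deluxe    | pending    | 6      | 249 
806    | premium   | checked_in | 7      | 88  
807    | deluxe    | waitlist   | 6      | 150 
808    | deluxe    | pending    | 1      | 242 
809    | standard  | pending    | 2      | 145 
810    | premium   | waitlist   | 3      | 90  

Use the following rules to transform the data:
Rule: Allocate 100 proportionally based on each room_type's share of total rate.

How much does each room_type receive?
deluxe: 35.55, economy: 10.54, premium: 9.87, standard: 23.13, suite: 20.91

Step 1: Calculate total rate = 1803
Step 2: Calculate each room_type's proportion:
  deluxe: 641/1803 = 35.55% → 35.55
  economy: 190/1803 = 10.54% → 10.54
  premium: 178/1803 = 9.87% → 9.87
  standard: 417/1803 = 23.13% → 23.13
  suite: 377/1803 = 20.91% → 20.91
Step 3: Verify: sum of allocations ≈ 100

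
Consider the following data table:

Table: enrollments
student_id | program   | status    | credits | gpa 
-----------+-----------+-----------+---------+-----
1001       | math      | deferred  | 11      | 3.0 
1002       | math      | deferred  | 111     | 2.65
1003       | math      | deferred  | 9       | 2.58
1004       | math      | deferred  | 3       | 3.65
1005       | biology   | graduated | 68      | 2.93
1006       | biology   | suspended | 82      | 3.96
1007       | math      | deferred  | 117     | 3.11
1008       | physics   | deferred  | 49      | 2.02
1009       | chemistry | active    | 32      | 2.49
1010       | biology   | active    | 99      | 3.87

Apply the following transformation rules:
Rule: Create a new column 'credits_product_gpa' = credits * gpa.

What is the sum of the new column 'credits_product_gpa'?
1810.94

Step 1: For each record, compute credits * gpa
Example calculations:
  11 * 3.0 = 33.0
  111 * 2.65 = 294.15
  9 * 2.58 = 23.22
  ...
Step 2: Sum all derived values
Step 3: Total = 1810.94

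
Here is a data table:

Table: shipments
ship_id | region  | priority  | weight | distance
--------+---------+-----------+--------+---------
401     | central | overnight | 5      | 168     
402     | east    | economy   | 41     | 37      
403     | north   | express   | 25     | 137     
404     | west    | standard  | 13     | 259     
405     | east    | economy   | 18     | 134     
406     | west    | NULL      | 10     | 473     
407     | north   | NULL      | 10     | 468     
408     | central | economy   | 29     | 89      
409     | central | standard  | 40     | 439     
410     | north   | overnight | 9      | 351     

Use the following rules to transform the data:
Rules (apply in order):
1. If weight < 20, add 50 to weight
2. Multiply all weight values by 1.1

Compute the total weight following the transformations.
550.0

Step 1: Apply Rule 1 - Add 50 to records with weight < 20
  - 6 records affected: 65 + (6 × 50) = 365
  - Unaffected records: 135
  - Sum after Rule 1: 500
Step 2: Apply Rule 2 - Multiply all by 1.1
  - 500 × 1.1 = 550.0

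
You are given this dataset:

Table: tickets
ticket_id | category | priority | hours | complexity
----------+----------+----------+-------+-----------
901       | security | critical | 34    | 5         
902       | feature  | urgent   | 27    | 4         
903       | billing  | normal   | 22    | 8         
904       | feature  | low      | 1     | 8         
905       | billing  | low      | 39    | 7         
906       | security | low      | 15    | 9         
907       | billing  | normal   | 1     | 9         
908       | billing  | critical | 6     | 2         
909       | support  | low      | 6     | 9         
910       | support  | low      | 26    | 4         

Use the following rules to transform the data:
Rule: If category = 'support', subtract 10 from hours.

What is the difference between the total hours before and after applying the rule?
20

Step 1: Original sum of hours = 177
Step 2: 2 records have category = 'support'
Step 3: Each affected record changes by -10
Step 4: Total change = 2 × -10 = -20
Step 5: New sum = 177 + -20 = 157
Step 6: Difference = |157 - 177| = 20
        (Sum decreased by 20)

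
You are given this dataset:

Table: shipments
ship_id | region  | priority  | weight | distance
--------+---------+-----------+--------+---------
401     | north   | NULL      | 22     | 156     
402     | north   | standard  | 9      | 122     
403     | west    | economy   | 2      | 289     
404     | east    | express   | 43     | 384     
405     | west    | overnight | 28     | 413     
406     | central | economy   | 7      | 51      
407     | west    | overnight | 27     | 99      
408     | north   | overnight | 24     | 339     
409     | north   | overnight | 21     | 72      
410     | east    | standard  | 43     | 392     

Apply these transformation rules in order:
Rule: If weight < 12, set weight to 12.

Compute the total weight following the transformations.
244

Step 1: 3 records have weight < 12
Step 2: These records originally summed to 18
Step 3: After setting to minimum: 3 × 12 = 36
Step 4: Unaffected records sum: 208
Step 5: Final sum = 36 + 208 = 244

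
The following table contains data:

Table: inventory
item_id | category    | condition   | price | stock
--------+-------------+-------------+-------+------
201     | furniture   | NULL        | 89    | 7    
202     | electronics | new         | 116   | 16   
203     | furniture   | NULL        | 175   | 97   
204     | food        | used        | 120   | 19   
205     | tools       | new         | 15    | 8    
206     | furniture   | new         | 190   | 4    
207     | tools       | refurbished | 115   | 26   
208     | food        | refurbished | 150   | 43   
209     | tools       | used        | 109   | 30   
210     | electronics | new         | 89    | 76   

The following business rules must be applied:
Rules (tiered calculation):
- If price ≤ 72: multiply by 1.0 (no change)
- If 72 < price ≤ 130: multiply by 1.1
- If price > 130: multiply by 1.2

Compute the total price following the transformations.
1334.8

Step 1: Tier 1 (price ≤ 72): 1 records, sum = 15 × 1.0 = 15.0
Step 2: Tier 2 (72 < price ≤ 130): 6 records, sum = 638 × 1.1 = 701.8
Step 3: Tier 3 (price > 130): 3 records, sum = 515 × 1.2 = 618.0
Step 4: Final sum = 15.0 + 701.8 + 618.0 = 1334.8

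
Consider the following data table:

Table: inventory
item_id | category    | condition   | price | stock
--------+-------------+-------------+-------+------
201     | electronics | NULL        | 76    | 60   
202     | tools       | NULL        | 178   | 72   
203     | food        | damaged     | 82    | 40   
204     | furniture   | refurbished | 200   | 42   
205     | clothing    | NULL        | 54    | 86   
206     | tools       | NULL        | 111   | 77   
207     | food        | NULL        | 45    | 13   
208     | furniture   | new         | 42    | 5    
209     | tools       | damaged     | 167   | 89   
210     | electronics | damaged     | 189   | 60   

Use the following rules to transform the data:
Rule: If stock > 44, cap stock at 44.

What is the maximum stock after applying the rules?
44

Step 1: Original maximum stock = 89
Step 2: Apply cap at 44
Step 3: 6 records had stock > 44 and were capped
Step 4: Maximum after transformation = 44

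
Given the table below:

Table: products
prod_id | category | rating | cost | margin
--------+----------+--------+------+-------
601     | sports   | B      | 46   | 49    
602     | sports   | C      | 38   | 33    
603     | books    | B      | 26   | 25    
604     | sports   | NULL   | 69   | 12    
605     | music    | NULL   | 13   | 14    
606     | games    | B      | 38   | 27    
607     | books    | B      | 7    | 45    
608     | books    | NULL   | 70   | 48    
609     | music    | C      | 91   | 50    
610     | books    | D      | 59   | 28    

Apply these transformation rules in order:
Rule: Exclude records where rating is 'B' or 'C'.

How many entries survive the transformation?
4

Step 1: Count records to exclude
  - 4 (B) + 2 (C) = 6 records
Step 2: Total records: 10
Step 3: Remaining = 10 - 6 = 4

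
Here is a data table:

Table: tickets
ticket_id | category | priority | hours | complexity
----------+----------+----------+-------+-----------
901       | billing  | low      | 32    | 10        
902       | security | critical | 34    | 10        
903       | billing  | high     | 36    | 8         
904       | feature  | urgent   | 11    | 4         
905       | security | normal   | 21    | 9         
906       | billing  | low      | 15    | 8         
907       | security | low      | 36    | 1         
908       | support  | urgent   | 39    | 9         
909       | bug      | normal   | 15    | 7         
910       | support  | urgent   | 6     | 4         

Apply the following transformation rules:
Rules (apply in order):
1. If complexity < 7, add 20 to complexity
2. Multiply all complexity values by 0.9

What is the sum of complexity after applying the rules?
117.0

Step 1: Apply Rule 1 - Add 20 to records with complexity < 7
  - 3 records affected: 9 + (3 × 20) = 69
  - Unaffected records: 61
  - Sum after Rule 1: 130
Step 2: Apply Rule 2 - Multiply all by 0.9
  - 130 × 0.9 = 117.0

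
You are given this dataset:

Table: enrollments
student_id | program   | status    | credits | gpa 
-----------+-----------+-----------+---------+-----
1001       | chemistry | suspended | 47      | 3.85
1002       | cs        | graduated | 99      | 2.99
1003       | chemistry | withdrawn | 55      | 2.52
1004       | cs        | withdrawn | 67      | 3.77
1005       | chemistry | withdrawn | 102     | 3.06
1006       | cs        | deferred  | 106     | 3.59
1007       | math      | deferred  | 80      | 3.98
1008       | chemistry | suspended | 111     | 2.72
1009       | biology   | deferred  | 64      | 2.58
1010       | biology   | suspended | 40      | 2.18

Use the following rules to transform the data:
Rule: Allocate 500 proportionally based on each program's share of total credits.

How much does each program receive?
biology: 67.44, chemistry: 204.28, cs: 176.39, math: 51.88

Step 1: Calculate total credits = 771
Step 2: Calculate each program's proportion:
  biology: 104/771 = 13.49% → 67.44
  chemistry: 315/771 = 40.86% → 204.28
  cs: 272/771 = 35.28% → 176.39
  math: 80/771 = 10.38% → 51.88
Step 3: Verify: sum of allocations ≈ 500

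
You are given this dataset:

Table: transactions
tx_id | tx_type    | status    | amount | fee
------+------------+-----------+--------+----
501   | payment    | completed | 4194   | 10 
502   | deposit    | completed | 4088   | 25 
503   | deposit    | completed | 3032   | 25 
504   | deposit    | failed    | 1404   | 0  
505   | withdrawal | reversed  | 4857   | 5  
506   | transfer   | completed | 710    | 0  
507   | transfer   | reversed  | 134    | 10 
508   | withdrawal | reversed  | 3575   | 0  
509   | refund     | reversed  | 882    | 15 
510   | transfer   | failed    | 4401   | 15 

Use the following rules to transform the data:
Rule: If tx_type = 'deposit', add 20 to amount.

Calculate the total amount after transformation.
27337

Step 1: Count records where tx_type = 'deposit': 3
Step 2: Total bonus added: 3 × 20 = 60
Step 3: Original sum of amount: 27277
Step 4: Final sum = 27277 + 60 = 27337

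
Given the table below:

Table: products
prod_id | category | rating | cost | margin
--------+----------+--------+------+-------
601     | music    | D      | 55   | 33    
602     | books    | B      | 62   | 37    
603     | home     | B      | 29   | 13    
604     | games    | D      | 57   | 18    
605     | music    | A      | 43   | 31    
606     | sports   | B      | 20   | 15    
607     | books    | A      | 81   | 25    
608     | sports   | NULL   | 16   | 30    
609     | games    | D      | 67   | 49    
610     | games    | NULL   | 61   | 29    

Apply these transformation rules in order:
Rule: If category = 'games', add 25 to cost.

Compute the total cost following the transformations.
566

Step 1: Count records where category = 'games': 3
Step 2: Total bonus added: 3 × 25 = 75
Step 3: Original sum of cost: 491
Step 4: Final sum = 491 + 75 = 566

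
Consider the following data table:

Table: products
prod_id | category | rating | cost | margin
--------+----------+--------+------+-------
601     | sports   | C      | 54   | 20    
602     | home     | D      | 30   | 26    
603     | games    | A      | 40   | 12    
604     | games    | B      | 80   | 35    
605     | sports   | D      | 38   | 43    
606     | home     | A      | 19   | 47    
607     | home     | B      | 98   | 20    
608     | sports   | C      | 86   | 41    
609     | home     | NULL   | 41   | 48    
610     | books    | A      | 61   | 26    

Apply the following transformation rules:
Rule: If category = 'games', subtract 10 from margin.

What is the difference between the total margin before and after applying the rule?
20

Step 1: Original sum of margin = 318
Step 2: 2 records have category = 'games'
Step 3: Each affected record changes by -10
Step 4: Total change = 2 × -10 = -20
Step 5: New sum = 318 + -20 = 298
Step 6: Difference = |298 - 318| = 20
        (Sum decreased by 20)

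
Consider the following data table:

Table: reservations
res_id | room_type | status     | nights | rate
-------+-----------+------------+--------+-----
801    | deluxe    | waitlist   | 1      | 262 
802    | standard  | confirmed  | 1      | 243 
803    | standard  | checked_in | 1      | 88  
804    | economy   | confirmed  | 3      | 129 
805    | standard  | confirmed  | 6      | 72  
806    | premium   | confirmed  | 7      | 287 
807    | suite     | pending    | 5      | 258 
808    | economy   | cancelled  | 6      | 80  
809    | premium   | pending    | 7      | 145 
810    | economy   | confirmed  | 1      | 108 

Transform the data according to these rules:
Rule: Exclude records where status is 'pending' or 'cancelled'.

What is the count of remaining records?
7

Step 1: Count records to exclude
  - 2 (pending) + 1 (cancelled) = 3 records
Step 2: Total records: 10
Step 3: Remaining = 10 - 3 = 7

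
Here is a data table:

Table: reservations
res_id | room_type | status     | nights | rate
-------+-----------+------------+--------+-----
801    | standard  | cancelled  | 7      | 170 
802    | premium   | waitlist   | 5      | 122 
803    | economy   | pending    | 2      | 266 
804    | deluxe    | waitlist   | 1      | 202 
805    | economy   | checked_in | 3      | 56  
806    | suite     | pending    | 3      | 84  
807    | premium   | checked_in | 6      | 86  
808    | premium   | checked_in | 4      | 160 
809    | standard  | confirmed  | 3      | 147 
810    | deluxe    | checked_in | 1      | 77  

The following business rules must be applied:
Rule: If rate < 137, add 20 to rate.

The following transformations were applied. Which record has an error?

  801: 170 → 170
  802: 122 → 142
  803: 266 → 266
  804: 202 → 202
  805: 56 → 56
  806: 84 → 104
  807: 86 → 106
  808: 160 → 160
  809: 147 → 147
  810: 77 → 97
Record 805 has an error. The correct transformed value should be 76, not 56.

Step 1: Check each record against the rule
Step 2: Record 805 has rate = 56
Step 3: Since 56 < 137, the bonus should have been applied
Step 4: Correct value = 76, but claimed value = 56
Conclusion: Record 805 has the error.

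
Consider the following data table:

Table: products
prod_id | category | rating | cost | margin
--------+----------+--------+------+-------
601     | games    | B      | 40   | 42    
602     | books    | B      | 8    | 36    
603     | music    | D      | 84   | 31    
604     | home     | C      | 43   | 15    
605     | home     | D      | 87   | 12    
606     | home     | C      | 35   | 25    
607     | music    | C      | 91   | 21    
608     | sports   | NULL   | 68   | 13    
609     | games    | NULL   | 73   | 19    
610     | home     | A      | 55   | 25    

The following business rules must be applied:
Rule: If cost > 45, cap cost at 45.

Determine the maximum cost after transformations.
45

Step 1: Original maximum cost = 91
Step 2: Apply cap at 45
Step 3: 6 records had cost > 45 and were capped
Step 4: Maximum after transformation = 45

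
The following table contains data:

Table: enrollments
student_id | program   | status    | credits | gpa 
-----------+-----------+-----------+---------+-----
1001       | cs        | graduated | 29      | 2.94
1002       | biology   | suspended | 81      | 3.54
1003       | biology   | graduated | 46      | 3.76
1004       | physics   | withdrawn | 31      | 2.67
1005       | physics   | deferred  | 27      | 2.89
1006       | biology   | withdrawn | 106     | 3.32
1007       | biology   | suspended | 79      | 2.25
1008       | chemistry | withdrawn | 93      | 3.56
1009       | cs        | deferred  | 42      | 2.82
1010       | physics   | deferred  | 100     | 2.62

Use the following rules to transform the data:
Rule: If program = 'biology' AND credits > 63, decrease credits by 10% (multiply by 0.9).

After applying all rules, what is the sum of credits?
607.4

Step 1: Find records where program = 'biology' AND credits > 63
Step 2: 3 records match, summing to 266
Step 3: After multiplier: 266 × 0.9 = 239.4
Step 4: Unaffected records sum: 368
Step 5: Final sum = 239.4 + 368 = 607.4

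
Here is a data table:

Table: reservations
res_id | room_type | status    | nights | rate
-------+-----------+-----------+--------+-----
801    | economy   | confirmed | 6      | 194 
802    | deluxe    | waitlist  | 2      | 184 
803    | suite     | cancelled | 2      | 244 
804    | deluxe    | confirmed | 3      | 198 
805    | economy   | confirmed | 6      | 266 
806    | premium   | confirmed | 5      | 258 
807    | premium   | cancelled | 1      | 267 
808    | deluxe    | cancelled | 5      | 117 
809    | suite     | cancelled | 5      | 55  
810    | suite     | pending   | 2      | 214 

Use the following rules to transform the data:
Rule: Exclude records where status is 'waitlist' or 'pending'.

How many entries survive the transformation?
8

Step 1: Count records to exclude
  - 1 (waitlist) + 1 (pending) = 2 records
Step 2: Total records: 10
Step 3: Remaining = 10 - 2 = 8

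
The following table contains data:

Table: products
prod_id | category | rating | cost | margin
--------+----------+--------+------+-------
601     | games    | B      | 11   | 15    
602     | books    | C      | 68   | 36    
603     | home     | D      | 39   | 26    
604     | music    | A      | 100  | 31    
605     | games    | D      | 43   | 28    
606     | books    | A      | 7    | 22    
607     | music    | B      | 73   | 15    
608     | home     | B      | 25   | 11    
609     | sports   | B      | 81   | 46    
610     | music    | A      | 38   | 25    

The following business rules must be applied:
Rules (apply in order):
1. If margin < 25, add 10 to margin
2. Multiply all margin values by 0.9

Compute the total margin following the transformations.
265.5

Step 1: Apply Rule 1 - Add 10 to records with margin < 25
  - 4 records affected: 63 + (4 × 10) = 103
  - Unaffected records: 192
  - Sum after Rule 1: 295
Step 2: Apply Rule 2 - Multiply all by 0.9
  - 295 × 0.9 = 265.5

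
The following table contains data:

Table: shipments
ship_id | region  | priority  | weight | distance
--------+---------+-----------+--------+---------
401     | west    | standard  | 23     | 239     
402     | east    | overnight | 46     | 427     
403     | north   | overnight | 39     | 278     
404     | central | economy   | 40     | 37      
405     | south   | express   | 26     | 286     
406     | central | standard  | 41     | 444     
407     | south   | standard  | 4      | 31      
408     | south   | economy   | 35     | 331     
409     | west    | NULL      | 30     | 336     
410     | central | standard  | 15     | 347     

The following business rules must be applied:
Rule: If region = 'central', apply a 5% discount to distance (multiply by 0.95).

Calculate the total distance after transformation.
2714.6

Step 1: Records with region = 'central' have total distance = 828
Step 2: Apply multiplier: 828 × 0.95 = 786.6
Step 3: Other records total: 1928
Step 4: Final sum = 786.6 + 1928 = 2714.6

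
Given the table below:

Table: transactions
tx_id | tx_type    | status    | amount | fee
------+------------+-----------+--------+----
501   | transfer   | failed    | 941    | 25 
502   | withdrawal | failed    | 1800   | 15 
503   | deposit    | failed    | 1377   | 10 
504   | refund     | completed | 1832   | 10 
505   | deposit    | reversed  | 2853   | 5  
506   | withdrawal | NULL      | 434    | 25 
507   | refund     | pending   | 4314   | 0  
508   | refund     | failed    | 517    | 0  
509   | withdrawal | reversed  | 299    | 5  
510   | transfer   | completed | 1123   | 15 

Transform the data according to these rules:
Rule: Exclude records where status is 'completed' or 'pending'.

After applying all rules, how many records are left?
7

Step 1: Count records to exclude
  - 2 (completed) + 1 (pending) = 3 records
Step 2: Total records: 10
Step 3: Remaining = 10 - 3 = 7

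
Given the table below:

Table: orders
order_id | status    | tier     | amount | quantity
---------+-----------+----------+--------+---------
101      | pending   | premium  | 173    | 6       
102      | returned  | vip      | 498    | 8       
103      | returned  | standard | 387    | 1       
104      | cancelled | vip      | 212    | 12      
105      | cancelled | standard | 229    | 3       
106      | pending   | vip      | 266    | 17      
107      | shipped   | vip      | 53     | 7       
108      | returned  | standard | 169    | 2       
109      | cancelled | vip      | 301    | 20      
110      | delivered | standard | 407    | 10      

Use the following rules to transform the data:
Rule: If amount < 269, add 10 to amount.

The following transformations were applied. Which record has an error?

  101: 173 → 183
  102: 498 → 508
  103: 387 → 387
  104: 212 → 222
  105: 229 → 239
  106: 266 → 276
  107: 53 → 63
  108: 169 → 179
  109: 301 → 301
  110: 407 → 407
Record 102 has an error. The correct transformed value should be 498, not 508.

Step 1: Check each record against the rule
Step 2: Record 102 has amount = 498
Step 3: Since 498 >= 269, the bonus should not have been applied
Step 4: Correct value = 498, but claimed value = 508
Conclusion: Record 102 has the error.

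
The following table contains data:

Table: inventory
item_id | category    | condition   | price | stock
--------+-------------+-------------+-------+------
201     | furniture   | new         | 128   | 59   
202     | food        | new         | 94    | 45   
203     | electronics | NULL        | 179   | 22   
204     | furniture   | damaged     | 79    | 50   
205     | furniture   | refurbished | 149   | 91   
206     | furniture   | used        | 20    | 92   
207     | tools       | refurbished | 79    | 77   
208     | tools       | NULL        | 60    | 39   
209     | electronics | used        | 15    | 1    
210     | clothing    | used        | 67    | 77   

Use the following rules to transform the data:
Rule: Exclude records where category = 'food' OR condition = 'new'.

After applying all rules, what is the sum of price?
648

Step 1: Find records where category = 'food' OR condition = 'new'
Step 2: 2 records match, summing to 222
Step 3: Original sum: 870
Step 4: Remaining sum = 870 - 222 = 648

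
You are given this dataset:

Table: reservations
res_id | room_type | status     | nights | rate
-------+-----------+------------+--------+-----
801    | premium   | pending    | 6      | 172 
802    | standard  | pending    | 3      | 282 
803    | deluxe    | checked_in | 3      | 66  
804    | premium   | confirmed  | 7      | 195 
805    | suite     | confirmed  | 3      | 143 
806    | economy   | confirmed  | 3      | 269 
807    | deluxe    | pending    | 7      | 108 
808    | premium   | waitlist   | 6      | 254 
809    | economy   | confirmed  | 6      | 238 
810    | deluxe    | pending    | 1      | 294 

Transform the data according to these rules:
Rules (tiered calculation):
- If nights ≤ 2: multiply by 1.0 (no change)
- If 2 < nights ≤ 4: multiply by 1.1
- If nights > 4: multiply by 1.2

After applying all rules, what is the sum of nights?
52.6

Step 1: Tier 1 (nights ≤ 2): 1 records, sum = 1 × 1.0 = 1.0
Step 2: Tier 2 (2 < nights ≤ 4): 4 records, sum = 12 × 1.1 = 13.2
Step 3: Tier 3 (nights > 4): 5 records, sum = 32 × 1.2 = 38.4
Step 4: Final sum = 1.0 + 13.2 + 38.4 = 52.6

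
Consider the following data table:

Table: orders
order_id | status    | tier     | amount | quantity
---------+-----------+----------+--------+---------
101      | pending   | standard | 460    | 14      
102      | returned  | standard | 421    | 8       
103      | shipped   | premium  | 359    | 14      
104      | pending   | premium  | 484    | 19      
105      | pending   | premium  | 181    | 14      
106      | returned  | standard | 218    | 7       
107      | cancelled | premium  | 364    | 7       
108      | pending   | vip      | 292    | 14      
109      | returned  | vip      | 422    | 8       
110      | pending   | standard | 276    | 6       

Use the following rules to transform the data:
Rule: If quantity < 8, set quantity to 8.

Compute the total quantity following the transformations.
115

Step 1: 3 records have quantity < 8
Step 2: These records originally summed to 20
Step 3: After setting to minimum: 3 × 8 = 24
Step 4: Unaffected records sum: 91
Step 5: Final sum = 24 + 91 = 115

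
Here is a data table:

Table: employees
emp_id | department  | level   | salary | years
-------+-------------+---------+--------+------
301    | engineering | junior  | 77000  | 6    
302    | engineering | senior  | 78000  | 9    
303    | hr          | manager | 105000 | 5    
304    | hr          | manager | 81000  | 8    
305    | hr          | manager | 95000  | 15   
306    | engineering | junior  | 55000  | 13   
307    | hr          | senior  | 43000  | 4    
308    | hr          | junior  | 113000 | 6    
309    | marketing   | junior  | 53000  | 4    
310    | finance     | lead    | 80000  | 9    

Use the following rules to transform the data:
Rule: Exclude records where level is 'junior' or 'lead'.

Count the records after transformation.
5

Step 1: Count records to exclude
  - 4 (junior) + 1 (lead) = 5 records
Step 2: Total records: 10
Step 3: Remaining = 10 - 5 = 5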